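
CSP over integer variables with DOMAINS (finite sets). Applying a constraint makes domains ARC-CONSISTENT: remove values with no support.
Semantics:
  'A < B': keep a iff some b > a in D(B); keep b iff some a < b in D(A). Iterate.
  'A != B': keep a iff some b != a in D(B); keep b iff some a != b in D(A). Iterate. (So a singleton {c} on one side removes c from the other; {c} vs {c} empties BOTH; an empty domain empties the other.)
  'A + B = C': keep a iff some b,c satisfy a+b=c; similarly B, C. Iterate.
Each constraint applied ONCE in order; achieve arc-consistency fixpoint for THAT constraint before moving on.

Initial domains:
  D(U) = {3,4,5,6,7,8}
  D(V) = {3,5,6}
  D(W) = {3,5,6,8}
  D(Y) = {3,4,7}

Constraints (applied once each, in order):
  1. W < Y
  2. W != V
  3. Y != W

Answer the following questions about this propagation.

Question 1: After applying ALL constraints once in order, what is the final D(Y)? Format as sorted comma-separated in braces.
Answer: {4,7}

Derivation:
Constraint 1 (W < Y) on D(W)={3,5,6,8} D(Y)={3,4,7}: W {3,5,6,8}->{3,5,6}; Y {3,4,7}->{4,7}
Constraint 2 (W != V) on D(W)={3,5,6} D(V)={3,5,6}: no change
Constraint 3 (Y != W) on D(Y)={4,7} D(W)={3,5,6}: no change
So after all 3 constraints: D(Y) = {4,7}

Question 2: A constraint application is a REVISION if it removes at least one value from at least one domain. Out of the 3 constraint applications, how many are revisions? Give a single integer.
Constraint 1 (W < Y) on D(W)={3,5,6,8} D(Y)={3,4,7}: W {3,5,6,8}->{3,5,6}; Y {3,4,7}->{4,7} => REVISION
Constraint 2 (W != V) on D(W)={3,5,6} D(V)={3,5,6}: no change => not a revision
Constraint 3 (Y != W) on D(Y)={4,7} D(W)={3,5,6}: no change => not a revision
Total revisions = 1

Answer: 1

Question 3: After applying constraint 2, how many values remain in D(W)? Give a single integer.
Answer: 3

Derivation:
Constraint 1 (W < Y) on D(W)={3,5,6,8} D(Y)={3,4,7}: W {3,5,6,8}->{3,5,6}; Y {3,4,7}->{4,7}
Constraint 2 (W != V) on D(W)={3,5,6} D(V)={3,5,6}: no change
So after constraint 2: D(W)={3,5,6}, size = 3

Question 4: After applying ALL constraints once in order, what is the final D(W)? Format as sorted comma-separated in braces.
Constraint 1 (W < Y) on D(W)={3,5,6,8} D(Y)={3,4,7}: W {3,5,6,8}->{3,5,6}; Y {3,4,7}->{4,7}
Constraint 2 (W != V) on D(W)={3,5,6} D(V)={3,5,6}: no change
Constraint 3 (Y != W) on D(Y)={4,7} D(W)={3,5,6}: no change
So after all 3 constraints: D(W) = {3,5,6}

Answer: {3,5,6}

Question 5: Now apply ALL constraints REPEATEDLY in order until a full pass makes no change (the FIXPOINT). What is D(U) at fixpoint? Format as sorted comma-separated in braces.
Answer: {3,4,5,6,7,8}

Derivation:
pass 0 (initial): D(U)={3,4,5,6,7,8}
pass 1: W {3,5,6,8}->{3,5,6}; Y {3,4,7}->{4,7}
pass 2: no change
Fixpoint after 2 passes: D(U) = {3,4,5,6,7,8}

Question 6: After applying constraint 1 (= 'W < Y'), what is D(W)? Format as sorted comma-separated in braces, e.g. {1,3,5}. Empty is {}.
Answer: {3,5,6}

Derivation:
Constraint 1 (W < Y) on D(W)={3,5,6,8} D(Y)={3,4,7}: W {3,5,6,8}->{3,5,6}; Y {3,4,7}->{4,7}
So after constraint 1: D(W) = {3,5,6}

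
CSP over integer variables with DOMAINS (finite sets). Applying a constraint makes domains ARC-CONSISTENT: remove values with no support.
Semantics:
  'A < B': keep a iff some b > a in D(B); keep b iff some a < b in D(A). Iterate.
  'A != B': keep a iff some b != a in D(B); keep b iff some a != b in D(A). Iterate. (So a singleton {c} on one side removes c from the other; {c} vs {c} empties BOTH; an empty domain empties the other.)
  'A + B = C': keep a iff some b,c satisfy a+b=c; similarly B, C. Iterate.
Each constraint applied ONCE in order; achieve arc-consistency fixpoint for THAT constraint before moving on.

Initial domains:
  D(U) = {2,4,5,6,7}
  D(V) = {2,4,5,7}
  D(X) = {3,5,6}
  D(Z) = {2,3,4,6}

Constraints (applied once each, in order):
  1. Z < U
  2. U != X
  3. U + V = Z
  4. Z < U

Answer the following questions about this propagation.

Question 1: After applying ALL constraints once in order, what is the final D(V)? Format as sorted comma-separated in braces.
Answer: {2}

Derivation:
Constraint 1 (Z < U) on D(Z)={2,3,4,6} D(U)={2,4,5,6,7}: U {2,4,5,6,7}->{4,5,6,7}
Constraint 2 (U != X) on D(U)={4,5,6,7} D(X)={3,5,6}: no change
Constraint 3 (U + V = Z) on D(U)={4,5,6,7} D(V)={2,4,5,7} D(Z)={2,3,4,6}: U {4,5,6,7}->{4}; V {2,4,5,7}->{2}; Z {2,3,4,6}->{6}
Constraint 4 (Z < U) on D(Z)={6} D(U)={4}: Z {6}->{}; U {4}->{}
So after all 4 constraints: D(V) = {2}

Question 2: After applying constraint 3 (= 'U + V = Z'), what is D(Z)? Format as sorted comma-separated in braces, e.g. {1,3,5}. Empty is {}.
Constraint 1 (Z < U) on D(Z)={2,3,4,6} D(U)={2,4,5,6,7}: U {2,4,5,6,7}->{4,5,6,7}
Constraint 2 (U != X) on D(U)={4,5,6,7} D(X)={3,5,6}: no change
Constraint 3 (U + V = Z) on D(U)={4,5,6,7} D(V)={2,4,5,7} D(Z)={2,3,4,6}: U {4,5,6,7}->{4}; V {2,4,5,7}->{2}; Z {2,3,4,6}->{6}
So after constraint 3: D(Z) = {6}

Answer: {6}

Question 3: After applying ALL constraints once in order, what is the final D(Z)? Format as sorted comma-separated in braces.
Constraint 1 (Z < U) on D(Z)={2,3,4,6} D(U)={2,4,5,6,7}: U {2,4,5,6,7}->{4,5,6,7}
Constraint 2 (U != X) on D(U)={4,5,6,7} D(X)={3,5,6}: no change
Constraint 3 (U + V = Z) on D(U)={4,5,6,7} D(V)={2,4,5,7} D(Z)={2,3,4,6}: U {4,5,6,7}->{4}; V {2,4,5,7}->{2}; Z {2,3,4,6}->{6}
Constraint 4 (Z < U) on D(Z)={6} D(U)={4}: Z {6}->{}; U {4}->{}
So after all 4 constraints: D(Z) = {}

Answer: {}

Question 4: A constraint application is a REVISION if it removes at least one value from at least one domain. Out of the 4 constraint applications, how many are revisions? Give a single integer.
Constraint 1 (Z < U) on D(Z)={2,3,4,6} D(U)={2,4,5,6,7}: U {2,4,5,6,7}->{4,5,6,7} => REVISION
Constraint 2 (U != X) on D(U)={4,5,6,7} D(X)={3,5,6}: no change => not a revision
Constraint 3 (U + V = Z) on D(U)={4,5,6,7} D(V)={2,4,5,7} D(Z)={2,3,4,6}: U {4,5,6,7}->{4}; V {2,4,5,7}->{2}; Z {2,3,4,6}->{6} => REVISION
Constraint 4 (Z < U) on D(Z)={6} D(U)={4}: Z {6}->{}; U {4}->{} => REVISION
Total revisions = 3

Answer: 3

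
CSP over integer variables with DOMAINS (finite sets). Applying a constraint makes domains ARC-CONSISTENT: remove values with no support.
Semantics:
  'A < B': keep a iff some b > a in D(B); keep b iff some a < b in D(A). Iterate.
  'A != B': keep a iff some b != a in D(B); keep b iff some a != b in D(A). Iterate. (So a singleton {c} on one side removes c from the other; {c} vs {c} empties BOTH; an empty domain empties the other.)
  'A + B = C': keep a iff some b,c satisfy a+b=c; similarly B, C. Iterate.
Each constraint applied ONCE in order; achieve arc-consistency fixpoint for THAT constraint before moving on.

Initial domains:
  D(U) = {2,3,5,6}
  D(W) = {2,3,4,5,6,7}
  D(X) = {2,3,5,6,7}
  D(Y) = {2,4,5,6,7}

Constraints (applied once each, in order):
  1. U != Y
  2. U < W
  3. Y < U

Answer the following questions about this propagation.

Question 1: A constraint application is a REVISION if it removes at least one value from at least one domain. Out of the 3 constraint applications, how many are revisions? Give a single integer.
Answer: 2

Derivation:
Constraint 1 (U != Y) on D(U)={2,3,5,6} D(Y)={2,4,5,6,7}: no change => not a revision
Constraint 2 (U < W) on D(U)={2,3,5,6} D(W)={2,3,4,5,6,7}: W {2,3,4,5,6,7}->{3,4,5,6,7} => REVISION
Constraint 3 (Y < U) on D(Y)={2,4,5,6,7} D(U)={2,3,5,6}: Y {2,4,5,6,7}->{2,4,5}; U {2,3,5,6}->{3,5,6} => REVISION
Total revisions = 2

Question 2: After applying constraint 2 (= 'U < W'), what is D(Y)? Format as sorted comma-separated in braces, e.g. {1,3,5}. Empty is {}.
Answer: {2,4,5,6,7}

Derivation:
Constraint 1 (U != Y) on D(U)={2,3,5,6} D(Y)={2,4,5,6,7}: no change
Constraint 2 (U < W) on D(U)={2,3,5,6} D(W)={2,3,4,5,6,7}: W {2,3,4,5,6,7}->{3,4,5,6,7}
So after constraint 2: D(Y) = {2,4,5,6,7}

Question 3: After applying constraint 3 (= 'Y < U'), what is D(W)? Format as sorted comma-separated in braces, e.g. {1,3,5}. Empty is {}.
Answer: {3,4,5,6,7}

Derivation:
Constraint 1 (U != Y) on D(U)={2,3,5,6} D(Y)={2,4,5,6,7}: no change
Constraint 2 (U < W) on D(U)={2,3,5,6} D(W)={2,3,4,5,6,7}: W {2,3,4,5,6,7}->{3,4,5,6,7}
Constraint 3 (Y < U) on D(Y)={2,4,5,6,7} D(U)={2,3,5,6}: Y {2,4,5,6,7}->{2,4,5}; U {2,3,5,6}->{3,5,6}
So after constraint 3: D(W) = {3,4,5,6,7}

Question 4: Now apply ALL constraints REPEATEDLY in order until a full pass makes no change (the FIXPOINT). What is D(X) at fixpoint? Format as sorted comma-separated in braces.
pass 0 (initial): D(X)={2,3,5,6,7}
pass 1: U {2,3,5,6}->{3,5,6}; W {2,3,4,5,6,7}->{3,4,5,6,7}; Y {2,4,5,6,7}->{2,4,5}
pass 2: W {3,4,5,6,7}->{4,5,6,7}
pass 3: no change
Fixpoint after 3 passes: D(X) = {2,3,5,6,7}

Answer: {2,3,5,6,7}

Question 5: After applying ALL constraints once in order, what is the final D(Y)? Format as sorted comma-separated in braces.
Answer: {2,4,5}

Derivation:
Constraint 1 (U != Y) on D(U)={2,3,5,6} D(Y)={2,4,5,6,7}: no change
Constraint 2 (U < W) on D(U)={2,3,5,6} D(W)={2,3,4,5,6,7}: W {2,3,4,5,6,7}->{3,4,5,6,7}
Constraint 3 (Y < U) on D(Y)={2,4,5,6,7} D(U)={2,3,5,6}: Y {2,4,5,6,7}->{2,4,5}; U {2,3,5,6}->{3,5,6}
So after all 3 constraints: D(Y) = {2,4,5}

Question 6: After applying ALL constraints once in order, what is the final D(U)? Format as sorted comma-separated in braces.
Constraint 1 (U != Y) on D(U)={2,3,5,6} D(Y)={2,4,5,6,7}: no change
Constraint 2 (U < W) on D(U)={2,3,5,6} D(W)={2,3,4,5,6,7}: W {2,3,4,5,6,7}->{3,4,5,6,7}
Constraint 3 (Y < U) on D(Y)={2,4,5,6,7} D(U)={2,3,5,6}: Y {2,4,5,6,7}->{2,4,5}; U {2,3,5,6}->{3,5,6}
So after all 3 constraints: D(U) = {3,5,6}

Answer: {3,5,6}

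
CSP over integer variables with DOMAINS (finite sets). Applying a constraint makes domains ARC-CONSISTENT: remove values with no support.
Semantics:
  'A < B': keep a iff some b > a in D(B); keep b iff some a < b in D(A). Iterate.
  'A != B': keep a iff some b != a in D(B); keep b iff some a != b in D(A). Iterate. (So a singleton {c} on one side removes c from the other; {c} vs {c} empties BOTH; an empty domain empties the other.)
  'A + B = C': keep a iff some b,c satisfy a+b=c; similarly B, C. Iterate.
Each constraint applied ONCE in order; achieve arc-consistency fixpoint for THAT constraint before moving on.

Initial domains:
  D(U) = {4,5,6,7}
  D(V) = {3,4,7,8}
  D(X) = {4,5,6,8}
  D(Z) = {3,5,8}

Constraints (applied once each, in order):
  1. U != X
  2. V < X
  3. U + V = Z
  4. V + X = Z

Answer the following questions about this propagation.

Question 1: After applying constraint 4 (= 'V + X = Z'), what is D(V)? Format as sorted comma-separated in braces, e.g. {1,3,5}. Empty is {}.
Answer: {3,4}

Derivation:
Constraint 1 (U != X) on D(U)={4,5,6,7} D(X)={4,5,6,8}: no change
Constraint 2 (V < X) on D(V)={3,4,7,8} D(X)={4,5,6,8}: V {3,4,7,8}->{3,4,7}
Constraint 3 (U + V = Z) on D(U)={4,5,6,7} D(V)={3,4,7} D(Z)={3,5,8}: U {4,5,6,7}->{4,5}; V {3,4,7}->{3,4}; Z {3,5,8}->{8}
Constraint 4 (V + X = Z) on D(V)={3,4} D(X)={4,5,6,8} D(Z)={8}: X {4,5,6,8}->{4,5}
So after constraint 4: D(V) = {3,4}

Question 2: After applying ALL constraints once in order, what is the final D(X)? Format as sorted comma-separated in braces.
Answer: {4,5}

Derivation:
Constraint 1 (U != X) on D(U)={4,5,6,7} D(X)={4,5,6,8}: no change
Constraint 2 (V < X) on D(V)={3,4,7,8} D(X)={4,5,6,8}: V {3,4,7,8}->{3,4,7}
Constraint 3 (U + V = Z) on D(U)={4,5,6,7} D(V)={3,4,7} D(Z)={3,5,8}: U {4,5,6,7}->{4,5}; V {3,4,7}->{3,4}; Z {3,5,8}->{8}
Constraint 4 (V + X = Z) on D(V)={3,4} D(X)={4,5,6,8} D(Z)={8}: X {4,5,6,8}->{4,5}
So after all 4 constraints: D(X) = {4,5}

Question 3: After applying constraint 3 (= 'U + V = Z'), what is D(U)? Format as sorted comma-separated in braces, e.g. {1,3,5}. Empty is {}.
Answer: {4,5}

Derivation:
Constraint 1 (U != X) on D(U)={4,5,6,7} D(X)={4,5,6,8}: no change
Constraint 2 (V < X) on D(V)={3,4,7,8} D(X)={4,5,6,8}: V {3,4,7,8}->{3,4,7}
Constraint 3 (U + V = Z) on D(U)={4,5,6,7} D(V)={3,4,7} D(Z)={3,5,8}: U {4,5,6,7}->{4,5}; V {3,4,7}->{3,4}; Z {3,5,8}->{8}
So after constraint 3: D(U) = {4,5}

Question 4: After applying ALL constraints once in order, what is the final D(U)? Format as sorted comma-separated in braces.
Answer: {4,5}

Derivation:
Constraint 1 (U != X) on D(U)={4,5,6,7} D(X)={4,5,6,8}: no change
Constraint 2 (V < X) on D(V)={3,4,7,8} D(X)={4,5,6,8}: V {3,4,7,8}->{3,4,7}
Constraint 3 (U + V = Z) on D(U)={4,5,6,7} D(V)={3,4,7} D(Z)={3,5,8}: U {4,5,6,7}->{4,5}; V {3,4,7}->{3,4}; Z {3,5,8}->{8}
Constraint 4 (V + X = Z) on D(V)={3,4} D(X)={4,5,6,8} D(Z)={8}: X {4,5,6,8}->{4,5}
So after all 4 constraints: D(U) = {4,5}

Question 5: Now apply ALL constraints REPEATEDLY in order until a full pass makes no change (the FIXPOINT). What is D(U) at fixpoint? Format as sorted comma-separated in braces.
pass 0 (initial): D(U)={4,5,6,7}
pass 1: U {4,5,6,7}->{4,5}; V {3,4,7,8}->{3,4}; X {4,5,6,8}->{4,5}; Z {3,5,8}->{8}
pass 2: no change
Fixpoint after 2 passes: D(U) = {4,5}

Answer: {4,5}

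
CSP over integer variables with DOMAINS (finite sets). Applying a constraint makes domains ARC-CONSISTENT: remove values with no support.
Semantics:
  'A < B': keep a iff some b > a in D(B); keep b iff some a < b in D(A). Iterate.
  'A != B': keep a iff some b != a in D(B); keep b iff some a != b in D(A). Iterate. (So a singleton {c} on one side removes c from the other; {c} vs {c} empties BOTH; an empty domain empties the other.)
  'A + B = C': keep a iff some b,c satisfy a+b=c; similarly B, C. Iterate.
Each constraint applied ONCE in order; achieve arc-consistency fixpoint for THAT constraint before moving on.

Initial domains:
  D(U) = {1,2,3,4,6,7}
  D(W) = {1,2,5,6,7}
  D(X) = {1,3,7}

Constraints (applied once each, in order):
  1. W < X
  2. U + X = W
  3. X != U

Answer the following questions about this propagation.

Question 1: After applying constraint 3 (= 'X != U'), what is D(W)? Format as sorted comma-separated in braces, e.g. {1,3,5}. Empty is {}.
Constraint 1 (W < X) on D(W)={1,2,5,6,7} D(X)={1,3,7}: W {1,2,5,6,7}->{1,2,5,6}; X {1,3,7}->{3,7}
Constraint 2 (U + X = W) on D(U)={1,2,3,4,6,7} D(X)={3,7} D(W)={1,2,5,6}: U {1,2,3,4,6,7}->{2,3}; X {3,7}->{3}; W {1,2,5,6}->{5,6}
Constraint 3 (X != U) on D(X)={3} D(U)={2,3}: U {2,3}->{2}
So after constraint 3: D(W) = {5,6}

Answer: {5,6}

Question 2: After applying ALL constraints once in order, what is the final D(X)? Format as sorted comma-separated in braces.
Answer: {3}

Derivation:
Constraint 1 (W < X) on D(W)={1,2,5,6,7} D(X)={1,3,7}: W {1,2,5,6,7}->{1,2,5,6}; X {1,3,7}->{3,7}
Constraint 2 (U + X = W) on D(U)={1,2,3,4,6,7} D(X)={3,7} D(W)={1,2,5,6}: U {1,2,3,4,6,7}->{2,3}; X {3,7}->{3}; W {1,2,5,6}->{5,6}
Constraint 3 (X != U) on D(X)={3} D(U)={2,3}: U {2,3}->{2}
So after all 3 constraints: D(X) = {3}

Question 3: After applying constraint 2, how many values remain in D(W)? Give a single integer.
Answer: 2

Derivation:
Constraint 1 (W < X) on D(W)={1,2,5,6,7} D(X)={1,3,7}: W {1,2,5,6,7}->{1,2,5,6}; X {1,3,7}->{3,7}
Constraint 2 (U + X = W) on D(U)={1,2,3,4,6,7} D(X)={3,7} D(W)={1,2,5,6}: U {1,2,3,4,6,7}->{2,3}; X {3,7}->{3}; W {1,2,5,6}->{5,6}
So after constraint 2: D(W)={5,6}, size = 2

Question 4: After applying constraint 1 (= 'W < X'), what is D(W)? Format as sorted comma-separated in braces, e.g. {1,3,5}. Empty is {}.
Constraint 1 (W < X) on D(W)={1,2,5,6,7} D(X)={1,3,7}: W {1,2,5,6,7}->{1,2,5,6}; X {1,3,7}->{3,7}
So after constraint 1: D(W) = {1,2,5,6}

Answer: {1,2,5,6}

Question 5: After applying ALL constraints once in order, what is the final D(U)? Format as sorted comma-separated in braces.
Constraint 1 (W < X) on D(W)={1,2,5,6,7} D(X)={1,3,7}: W {1,2,5,6,7}->{1,2,5,6}; X {1,3,7}->{3,7}
Constraint 2 (U + X = W) on D(U)={1,2,3,4,6,7} D(X)={3,7} D(W)={1,2,5,6}: U {1,2,3,4,6,7}->{2,3}; X {3,7}->{3}; W {1,2,5,6}->{5,6}
Constraint 3 (X != U) on D(X)={3} D(U)={2,3}: U {2,3}->{2}
So after all 3 constraints: D(U) = {2}

Answer: {2}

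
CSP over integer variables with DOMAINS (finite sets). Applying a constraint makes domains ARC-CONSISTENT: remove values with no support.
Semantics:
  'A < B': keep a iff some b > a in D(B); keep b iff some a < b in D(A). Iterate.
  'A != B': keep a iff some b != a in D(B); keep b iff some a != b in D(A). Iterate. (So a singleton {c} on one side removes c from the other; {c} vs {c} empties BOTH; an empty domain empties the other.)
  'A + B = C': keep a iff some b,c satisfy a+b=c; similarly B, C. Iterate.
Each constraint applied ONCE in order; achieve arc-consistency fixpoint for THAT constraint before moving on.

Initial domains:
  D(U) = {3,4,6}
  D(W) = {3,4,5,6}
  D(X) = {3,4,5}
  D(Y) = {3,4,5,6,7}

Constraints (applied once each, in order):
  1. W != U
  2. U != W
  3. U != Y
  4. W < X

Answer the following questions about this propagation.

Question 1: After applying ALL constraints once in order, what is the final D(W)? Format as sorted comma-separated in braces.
Answer: {3,4}

Derivation:
Constraint 1 (W != U) on D(W)={3,4,5,6} D(U)={3,4,6}: no change
Constraint 2 (U != W) on D(U)={3,4,6} D(W)={3,4,5,6}: no change
Constraint 3 (U != Y) on D(U)={3,4,6} D(Y)={3,4,5,6,7}: no change
Constraint 4 (W < X) on D(W)={3,4,5,6} D(X)={3,4,5}: W {3,4,5,6}->{3,4}; X {3,4,5}->{4,5}
So after all 4 constraints: D(W) = {3,4}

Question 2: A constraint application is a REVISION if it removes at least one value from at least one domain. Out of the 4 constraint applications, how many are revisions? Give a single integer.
Constraint 1 (W != U) on D(W)={3,4,5,6} D(U)={3,4,6}: no change => not a revision
Constraint 2 (U != W) on D(U)={3,4,6} D(W)={3,4,5,6}: no change => not a revision
Constraint 3 (U != Y) on D(U)={3,4,6} D(Y)={3,4,5,6,7}: no change => not a revision
Constraint 4 (W < X) on D(W)={3,4,5,6} D(X)={3,4,5}: W {3,4,5,6}->{3,4}; X {3,4,5}->{4,5} => REVISION
Total revisions = 1

Answer: 1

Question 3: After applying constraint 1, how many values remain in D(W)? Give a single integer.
Constraint 1 (W != U) on D(W)={3,4,5,6} D(U)={3,4,6}: no change
So after constraint 1: D(W)={3,4,5,6}, size = 4

Answer: 4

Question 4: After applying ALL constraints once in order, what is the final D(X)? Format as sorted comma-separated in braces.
Answer: {4,5}

Derivation:
Constraint 1 (W != U) on D(W)={3,4,5,6} D(U)={3,4,6}: no change
Constraint 2 (U != W) on D(U)={3,4,6} D(W)={3,4,5,6}: no change
Constraint 3 (U != Y) on D(U)={3,4,6} D(Y)={3,4,5,6,7}: no change
Constraint 4 (W < X) on D(W)={3,4,5,6} D(X)={3,4,5}: W {3,4,5,6}->{3,4}; X {3,4,5}->{4,5}
So after all 4 constraints: D(X) = {4,5}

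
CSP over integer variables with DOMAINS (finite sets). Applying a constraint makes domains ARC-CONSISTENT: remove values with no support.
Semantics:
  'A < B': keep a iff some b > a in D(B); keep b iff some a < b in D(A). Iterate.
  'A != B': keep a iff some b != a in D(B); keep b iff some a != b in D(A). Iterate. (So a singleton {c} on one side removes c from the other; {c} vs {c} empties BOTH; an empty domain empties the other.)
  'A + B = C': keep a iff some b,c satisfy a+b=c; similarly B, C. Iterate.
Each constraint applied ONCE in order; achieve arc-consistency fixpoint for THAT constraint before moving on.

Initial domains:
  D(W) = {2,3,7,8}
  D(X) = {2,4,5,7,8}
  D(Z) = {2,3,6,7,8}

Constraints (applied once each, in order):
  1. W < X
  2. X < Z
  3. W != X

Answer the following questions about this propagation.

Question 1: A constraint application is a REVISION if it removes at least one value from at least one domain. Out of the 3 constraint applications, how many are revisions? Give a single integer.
Answer: 2

Derivation:
Constraint 1 (W < X) on D(W)={2,3,7,8} D(X)={2,4,5,7,8}: W {2,3,7,8}->{2,3,7}; X {2,4,5,7,8}->{4,5,7,8} => REVISION
Constraint 2 (X < Z) on D(X)={4,5,7,8} D(Z)={2,3,6,7,8}: X {4,5,7,8}->{4,5,7}; Z {2,3,6,7,8}->{6,7,8} => REVISION
Constraint 3 (W != X) on D(W)={2,3,7} D(X)={4,5,7}: no change => not a revision
Total revisions = 2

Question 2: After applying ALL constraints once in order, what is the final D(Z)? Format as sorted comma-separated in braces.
Answer: {6,7,8}

Derivation:
Constraint 1 (W < X) on D(W)={2,3,7,8} D(X)={2,4,5,7,8}: W {2,3,7,8}->{2,3,7}; X {2,4,5,7,8}->{4,5,7,8}
Constraint 2 (X < Z) on D(X)={4,5,7,8} D(Z)={2,3,6,7,8}: X {4,5,7,8}->{4,5,7}; Z {2,3,6,7,8}->{6,7,8}
Constraint 3 (W != X) on D(W)={2,3,7} D(X)={4,5,7}: no change
So after all 3 constraints: D(Z) = {6,7,8}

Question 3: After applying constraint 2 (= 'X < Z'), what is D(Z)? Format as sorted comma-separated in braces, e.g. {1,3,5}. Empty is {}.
Constraint 1 (W < X) on D(W)={2,3,7,8} D(X)={2,4,5,7,8}: W {2,3,7,8}->{2,3,7}; X {2,4,5,7,8}->{4,5,7,8}
Constraint 2 (X < Z) on D(X)={4,5,7,8} D(Z)={2,3,6,7,8}: X {4,5,7,8}->{4,5,7}; Z {2,3,6,7,8}->{6,7,8}
So after constraint 2: D(Z) = {6,7,8}

Answer: {6,7,8}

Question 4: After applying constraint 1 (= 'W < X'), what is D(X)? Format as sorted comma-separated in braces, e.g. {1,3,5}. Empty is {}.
Answer: {4,5,7,8}

Derivation:
Constraint 1 (W < X) on D(W)={2,3,7,8} D(X)={2,4,5,7,8}: W {2,3,7,8}->{2,3,7}; X {2,4,5,7,8}->{4,5,7,8}
So after constraint 1: D(X) = {4,5,7,8}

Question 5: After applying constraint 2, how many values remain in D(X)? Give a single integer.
Answer: 3

Derivation:
Constraint 1 (W < X) on D(W)={2,3,7,8} D(X)={2,4,5,7,8}: W {2,3,7,8}->{2,3,7}; X {2,4,5,7,8}->{4,5,7,8}
Constraint 2 (X < Z) on D(X)={4,5,7,8} D(Z)={2,3,6,7,8}: X {4,5,7,8}->{4,5,7}; Z {2,3,6,7,8}->{6,7,8}
So after constraint 2: D(X)={4,5,7}, size = 3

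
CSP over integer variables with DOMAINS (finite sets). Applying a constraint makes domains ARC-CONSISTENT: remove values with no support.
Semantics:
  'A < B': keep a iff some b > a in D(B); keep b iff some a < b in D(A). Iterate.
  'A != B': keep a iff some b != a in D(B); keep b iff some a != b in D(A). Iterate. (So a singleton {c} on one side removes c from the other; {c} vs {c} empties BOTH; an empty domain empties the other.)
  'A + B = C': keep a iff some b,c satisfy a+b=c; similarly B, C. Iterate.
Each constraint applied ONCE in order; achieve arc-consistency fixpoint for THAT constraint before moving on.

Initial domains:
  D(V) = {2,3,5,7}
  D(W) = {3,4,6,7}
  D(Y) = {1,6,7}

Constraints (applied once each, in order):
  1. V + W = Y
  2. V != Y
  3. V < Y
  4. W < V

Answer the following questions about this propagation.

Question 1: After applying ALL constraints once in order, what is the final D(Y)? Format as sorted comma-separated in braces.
Constraint 1 (V + W = Y) on D(V)={2,3,5,7} D(W)={3,4,6,7} D(Y)={1,6,7}: V {2,3,5,7}->{2,3}; W {3,4,6,7}->{3,4}; Y {1,6,7}->{6,7}
Constraint 2 (V != Y) on D(V)={2,3} D(Y)={6,7}: no change
Constraint 3 (V < Y) on D(V)={2,3} D(Y)={6,7}: no change
Constraint 4 (W < V) on D(W)={3,4} D(V)={2,3}: W {3,4}->{}; V {2,3}->{}
So after all 4 constraints: D(Y) = {6,7}

Answer: {6,7}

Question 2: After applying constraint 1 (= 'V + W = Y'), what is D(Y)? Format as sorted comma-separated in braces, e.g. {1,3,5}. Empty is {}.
Answer: {6,7}

Derivation:
Constraint 1 (V + W = Y) on D(V)={2,3,5,7} D(W)={3,4,6,7} D(Y)={1,6,7}: V {2,3,5,7}->{2,3}; W {3,4,6,7}->{3,4}; Y {1,6,7}->{6,7}
So after constraint 1: D(Y) = {6,7}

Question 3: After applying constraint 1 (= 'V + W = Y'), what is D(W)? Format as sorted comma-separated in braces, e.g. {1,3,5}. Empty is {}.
Constraint 1 (V + W = Y) on D(V)={2,3,5,7} D(W)={3,4,6,7} D(Y)={1,6,7}: V {2,3,5,7}->{2,3}; W {3,4,6,7}->{3,4}; Y {1,6,7}->{6,7}
So after constraint 1: D(W) = {3,4}

Answer: {3,4}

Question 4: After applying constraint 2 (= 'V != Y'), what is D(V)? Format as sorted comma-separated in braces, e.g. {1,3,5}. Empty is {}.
Constraint 1 (V + W = Y) on D(V)={2,3,5,7} D(W)={3,4,6,7} D(Y)={1,6,7}: V {2,3,5,7}->{2,3}; W {3,4,6,7}->{3,4}; Y {1,6,7}->{6,7}
Constraint 2 (V != Y) on D(V)={2,3} D(Y)={6,7}: no change
So after constraint 2: D(V) = {2,3}

Answer: {2,3}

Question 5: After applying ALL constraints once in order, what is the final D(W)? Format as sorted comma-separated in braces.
Constraint 1 (V + W = Y) on D(V)={2,3,5,7} D(W)={3,4,6,7} D(Y)={1,6,7}: V {2,3,5,7}->{2,3}; W {3,4,6,7}->{3,4}; Y {1,6,7}->{6,7}
Constraint 2 (V != Y) on D(V)={2,3} D(Y)={6,7}: no change
Constraint 3 (V < Y) on D(V)={2,3} D(Y)={6,7}: no change
Constraint 4 (W < V) on D(W)={3,4} D(V)={2,3}: W {3,4}->{}; V {2,3}->{}
So after all 4 constraints: D(W) = {}

Answer: {}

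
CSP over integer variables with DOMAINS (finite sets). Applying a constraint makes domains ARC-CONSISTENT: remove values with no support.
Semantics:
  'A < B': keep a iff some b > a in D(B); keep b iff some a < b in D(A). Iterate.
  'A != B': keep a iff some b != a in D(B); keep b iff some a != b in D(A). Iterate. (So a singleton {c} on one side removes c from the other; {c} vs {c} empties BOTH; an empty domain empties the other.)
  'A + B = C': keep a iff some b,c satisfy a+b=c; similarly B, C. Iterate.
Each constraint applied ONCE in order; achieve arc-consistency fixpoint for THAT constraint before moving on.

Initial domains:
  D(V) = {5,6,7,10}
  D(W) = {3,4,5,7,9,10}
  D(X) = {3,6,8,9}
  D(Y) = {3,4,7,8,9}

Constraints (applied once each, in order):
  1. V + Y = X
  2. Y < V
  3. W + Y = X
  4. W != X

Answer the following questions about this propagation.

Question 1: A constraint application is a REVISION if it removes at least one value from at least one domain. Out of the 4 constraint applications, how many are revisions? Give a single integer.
Answer: 2

Derivation:
Constraint 1 (V + Y = X) on D(V)={5,6,7,10} D(Y)={3,4,7,8,9} D(X)={3,6,8,9}: V {5,6,7,10}->{5,6}; Y {3,4,7,8,9}->{3,4}; X {3,6,8,9}->{8,9} => REVISION
Constraint 2 (Y < V) on D(Y)={3,4} D(V)={5,6}: no change => not a revision
Constraint 3 (W + Y = X) on D(W)={3,4,5,7,9,10} D(Y)={3,4} D(X)={8,9}: W {3,4,5,7,9,10}->{4,5} => REVISION
Constraint 4 (W != X) on D(W)={4,5} D(X)={8,9}: no change => not a revision
Total revisions = 2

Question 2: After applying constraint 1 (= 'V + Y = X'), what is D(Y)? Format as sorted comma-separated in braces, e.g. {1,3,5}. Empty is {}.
Constraint 1 (V + Y = X) on D(V)={5,6,7,10} D(Y)={3,4,7,8,9} D(X)={3,6,8,9}: V {5,6,7,10}->{5,6}; Y {3,4,7,8,9}->{3,4}; X {3,6,8,9}->{8,9}
So after constraint 1: D(Y) = {3,4}

Answer: {3,4}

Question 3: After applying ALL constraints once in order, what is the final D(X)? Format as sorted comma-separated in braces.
Answer: {8,9}

Derivation:
Constraint 1 (V + Y = X) on D(V)={5,6,7,10} D(Y)={3,4,7,8,9} D(X)={3,6,8,9}: V {5,6,7,10}->{5,6}; Y {3,4,7,8,9}->{3,4}; X {3,6,8,9}->{8,9}
Constraint 2 (Y < V) on D(Y)={3,4} D(V)={5,6}: no change
Constraint 3 (W + Y = X) on D(W)={3,4,5,7,9,10} D(Y)={3,4} D(X)={8,9}: W {3,4,5,7,9,10}->{4,5}
Constraint 4 (W != X) on D(W)={4,5} D(X)={8,9}: no change
So after all 4 constraints: D(X) = {8,9}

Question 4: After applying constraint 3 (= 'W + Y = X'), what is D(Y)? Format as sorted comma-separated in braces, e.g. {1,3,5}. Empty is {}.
Answer: {3,4}

Derivation:
Constraint 1 (V + Y = X) on D(V)={5,6,7,10} D(Y)={3,4,7,8,9} D(X)={3,6,8,9}: V {5,6,7,10}->{5,6}; Y {3,4,7,8,9}->{3,4}; X {3,6,8,9}->{8,9}
Constraint 2 (Y < V) on D(Y)={3,4} D(V)={5,6}: no change
Constraint 3 (W + Y = X) on D(W)={3,4,5,7,9,10} D(Y)={3,4} D(X)={8,9}: W {3,4,5,7,9,10}->{4,5}
So after constraint 3: D(Y) = {3,4}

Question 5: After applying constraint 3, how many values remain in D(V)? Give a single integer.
Constraint 1 (V + Y = X) on D(V)={5,6,7,10} D(Y)={3,4,7,8,9} D(X)={3,6,8,9}: V {5,6,7,10}->{5,6}; Y {3,4,7,8,9}->{3,4}; X {3,6,8,9}->{8,9}
Constraint 2 (Y < V) on D(Y)={3,4} D(V)={5,6}: no change
Constraint 3 (W + Y = X) on D(W)={3,4,5,7,9,10} D(Y)={3,4} D(X)={8,9}: W {3,4,5,7,9,10}->{4,5}
So after constraint 3: D(V)={5,6}, size = 2

Answer: 2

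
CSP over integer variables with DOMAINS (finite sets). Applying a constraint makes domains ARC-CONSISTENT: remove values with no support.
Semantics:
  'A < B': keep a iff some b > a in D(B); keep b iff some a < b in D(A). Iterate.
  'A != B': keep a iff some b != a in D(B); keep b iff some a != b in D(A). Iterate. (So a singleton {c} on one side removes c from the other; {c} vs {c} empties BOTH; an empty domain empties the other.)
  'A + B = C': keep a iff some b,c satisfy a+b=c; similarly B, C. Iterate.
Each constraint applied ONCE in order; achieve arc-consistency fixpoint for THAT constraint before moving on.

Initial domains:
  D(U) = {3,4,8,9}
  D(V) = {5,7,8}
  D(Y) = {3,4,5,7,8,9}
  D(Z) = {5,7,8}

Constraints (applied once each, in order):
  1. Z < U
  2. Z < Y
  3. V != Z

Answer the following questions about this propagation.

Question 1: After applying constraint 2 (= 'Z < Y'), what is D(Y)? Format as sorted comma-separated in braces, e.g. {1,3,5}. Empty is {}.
Constraint 1 (Z < U) on D(Z)={5,7,8} D(U)={3,4,8,9}: U {3,4,8,9}->{8,9}
Constraint 2 (Z < Y) on D(Z)={5,7,8} D(Y)={3,4,5,7,8,9}: Y {3,4,5,7,8,9}->{7,8,9}
So after constraint 2: D(Y) = {7,8,9}

Answer: {7,8,9}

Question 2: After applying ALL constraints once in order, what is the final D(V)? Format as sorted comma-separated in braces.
Constraint 1 (Z < U) on D(Z)={5,7,8} D(U)={3,4,8,9}: U {3,4,8,9}->{8,9}
Constraint 2 (Z < Y) on D(Z)={5,7,8} D(Y)={3,4,5,7,8,9}: Y {3,4,5,7,8,9}->{7,8,9}
Constraint 3 (V != Z) on D(V)={5,7,8} D(Z)={5,7,8}: no change
So after all 3 constraints: D(V) = {5,7,8}

Answer: {5,7,8}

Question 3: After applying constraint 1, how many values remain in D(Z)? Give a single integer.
Constraint 1 (Z < U) on D(Z)={5,7,8} D(U)={3,4,8,9}: U {3,4,8,9}->{8,9}
So after constraint 1: D(Z)={5,7,8}, size = 3

Answer: 3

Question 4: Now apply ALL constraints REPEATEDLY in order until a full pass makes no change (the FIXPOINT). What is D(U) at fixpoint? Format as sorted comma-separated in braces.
Answer: {8,9}

Derivation:
pass 0 (initial): D(U)={3,4,8,9}
pass 1: U {3,4,8,9}->{8,9}; Y {3,4,5,7,8,9}->{7,8,9}
pass 2: no change
Fixpoint after 2 passes: D(U) = {8,9}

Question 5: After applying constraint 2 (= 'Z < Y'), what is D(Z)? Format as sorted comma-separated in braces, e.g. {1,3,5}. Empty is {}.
Answer: {5,7,8}

Derivation:
Constraint 1 (Z < U) on D(Z)={5,7,8} D(U)={3,4,8,9}: U {3,4,8,9}->{8,9}
Constraint 2 (Z < Y) on D(Z)={5,7,8} D(Y)={3,4,5,7,8,9}: Y {3,4,5,7,8,9}->{7,8,9}
So after constraint 2: D(Z) = {5,7,8}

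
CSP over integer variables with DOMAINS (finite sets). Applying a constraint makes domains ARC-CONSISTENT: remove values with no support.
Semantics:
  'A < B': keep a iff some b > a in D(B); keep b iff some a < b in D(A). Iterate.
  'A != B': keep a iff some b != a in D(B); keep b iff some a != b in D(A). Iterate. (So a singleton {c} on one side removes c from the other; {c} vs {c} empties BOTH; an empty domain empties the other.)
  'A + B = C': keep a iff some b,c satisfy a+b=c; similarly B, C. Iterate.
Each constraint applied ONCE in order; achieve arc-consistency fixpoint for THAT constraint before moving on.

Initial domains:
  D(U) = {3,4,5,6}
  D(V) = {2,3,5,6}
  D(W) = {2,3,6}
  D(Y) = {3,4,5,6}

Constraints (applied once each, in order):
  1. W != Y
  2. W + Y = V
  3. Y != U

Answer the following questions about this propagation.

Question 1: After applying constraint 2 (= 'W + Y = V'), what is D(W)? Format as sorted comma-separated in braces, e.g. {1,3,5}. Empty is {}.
Answer: {2,3}

Derivation:
Constraint 1 (W != Y) on D(W)={2,3,6} D(Y)={3,4,5,6}: no change
Constraint 2 (W + Y = V) on D(W)={2,3,6} D(Y)={3,4,5,6} D(V)={2,3,5,6}: W {2,3,6}->{2,3}; Y {3,4,5,6}->{3,4}; V {2,3,5,6}->{5,6}
So after constraint 2: D(W) = {2,3}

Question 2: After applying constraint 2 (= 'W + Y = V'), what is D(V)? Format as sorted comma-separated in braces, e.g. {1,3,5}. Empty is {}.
Answer: {5,6}

Derivation:
Constraint 1 (W != Y) on D(W)={2,3,6} D(Y)={3,4,5,6}: no change
Constraint 2 (W + Y = V) on D(W)={2,3,6} D(Y)={3,4,5,6} D(V)={2,3,5,6}: W {2,3,6}->{2,3}; Y {3,4,5,6}->{3,4}; V {2,3,5,6}->{5,6}
So after constraint 2: D(V) = {5,6}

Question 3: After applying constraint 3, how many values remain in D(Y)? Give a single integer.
Answer: 2

Derivation:
Constraint 1 (W != Y) on D(W)={2,3,6} D(Y)={3,4,5,6}: no change
Constraint 2 (W + Y = V) on D(W)={2,3,6} D(Y)={3,4,5,6} D(V)={2,3,5,6}: W {2,3,6}->{2,3}; Y {3,4,5,6}->{3,4}; V {2,3,5,6}->{5,6}
Constraint 3 (Y != U) on D(Y)={3,4} D(U)={3,4,5,6}: no change
So after constraint 3: D(Y)={3,4}, size = 2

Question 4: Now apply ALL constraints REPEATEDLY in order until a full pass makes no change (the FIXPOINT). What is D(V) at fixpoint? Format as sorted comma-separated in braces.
Answer: {5,6}

Derivation:
pass 0 (initial): D(V)={2,3,5,6}
pass 1: V {2,3,5,6}->{5,6}; W {2,3,6}->{2,3}; Y {3,4,5,6}->{3,4}
pass 2: no change
Fixpoint after 2 passes: D(V) = {5,6}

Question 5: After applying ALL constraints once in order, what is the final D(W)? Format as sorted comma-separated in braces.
Answer: {2,3}

Derivation:
Constraint 1 (W != Y) on D(W)={2,3,6} D(Y)={3,4,5,6}: no change
Constraint 2 (W + Y = V) on D(W)={2,3,6} D(Y)={3,4,5,6} D(V)={2,3,5,6}: W {2,3,6}->{2,3}; Y {3,4,5,6}->{3,4}; V {2,3,5,6}->{5,6}
Constraint 3 (Y != U) on D(Y)={3,4} D(U)={3,4,5,6}: no change
So after all 3 constraints: D(W) = {2,3}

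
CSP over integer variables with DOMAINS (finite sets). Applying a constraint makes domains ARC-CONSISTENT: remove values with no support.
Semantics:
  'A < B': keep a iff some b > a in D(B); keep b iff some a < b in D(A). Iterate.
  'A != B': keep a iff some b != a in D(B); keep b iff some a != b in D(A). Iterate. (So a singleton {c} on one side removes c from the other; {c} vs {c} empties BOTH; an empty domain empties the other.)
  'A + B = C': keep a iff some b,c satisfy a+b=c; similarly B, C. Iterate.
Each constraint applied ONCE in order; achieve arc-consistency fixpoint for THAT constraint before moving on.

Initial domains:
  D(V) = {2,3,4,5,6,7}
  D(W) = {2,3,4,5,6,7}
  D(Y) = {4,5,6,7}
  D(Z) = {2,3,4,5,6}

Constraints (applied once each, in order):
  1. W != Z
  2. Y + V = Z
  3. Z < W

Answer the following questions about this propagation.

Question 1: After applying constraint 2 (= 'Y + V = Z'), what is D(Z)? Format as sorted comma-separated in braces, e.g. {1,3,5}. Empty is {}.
Constraint 1 (W != Z) on D(W)={2,3,4,5,6,7} D(Z)={2,3,4,5,6}: no change
Constraint 2 (Y + V = Z) on D(Y)={4,5,6,7} D(V)={2,3,4,5,6,7} D(Z)={2,3,4,5,6}: Y {4,5,6,7}->{4}; V {2,3,4,5,6,7}->{2}; Z {2,3,4,5,6}->{6}
So after constraint 2: D(Z) = {6}

Answer: {6}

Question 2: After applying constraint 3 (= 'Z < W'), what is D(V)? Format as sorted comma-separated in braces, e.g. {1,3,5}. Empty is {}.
Answer: {2}

Derivation:
Constraint 1 (W != Z) on D(W)={2,3,4,5,6,7} D(Z)={2,3,4,5,6}: no change
Constraint 2 (Y + V = Z) on D(Y)={4,5,6,7} D(V)={2,3,4,5,6,7} D(Z)={2,3,4,5,6}: Y {4,5,6,7}->{4}; V {2,3,4,5,6,7}->{2}; Z {2,3,4,5,6}->{6}
Constraint 3 (Z < W) on D(Z)={6} D(W)={2,3,4,5,6,7}: W {2,3,4,5,6,7}->{7}
So after constraint 3: D(V) = {2}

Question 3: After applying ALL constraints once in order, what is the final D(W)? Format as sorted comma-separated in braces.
Answer: {7}

Derivation:
Constraint 1 (W != Z) on D(W)={2,3,4,5,6,7} D(Z)={2,3,4,5,6}: no change
Constraint 2 (Y + V = Z) on D(Y)={4,5,6,7} D(V)={2,3,4,5,6,7} D(Z)={2,3,4,5,6}: Y {4,5,6,7}->{4}; V {2,3,4,5,6,7}->{2}; Z {2,3,4,5,6}->{6}
Constraint 3 (Z < W) on D(Z)={6} D(W)={2,3,4,5,6,7}: W {2,3,4,5,6,7}->{7}
So after all 3 constraints: D(W) = {7}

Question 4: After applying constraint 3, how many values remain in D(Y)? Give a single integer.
Answer: 1

Derivation:
Constraint 1 (W != Z) on D(W)={2,3,4,5,6,7} D(Z)={2,3,4,5,6}: no change
Constraint 2 (Y + V = Z) on D(Y)={4,5,6,7} D(V)={2,3,4,5,6,7} D(Z)={2,3,4,5,6}: Y {4,5,6,7}->{4}; V {2,3,4,5,6,7}->{2}; Z {2,3,4,5,6}->{6}
Constraint 3 (Z < W) on D(Z)={6} D(W)={2,3,4,5,6,7}: W {2,3,4,5,6,7}->{7}
So after constraint 3: D(Y)={4}, size = 1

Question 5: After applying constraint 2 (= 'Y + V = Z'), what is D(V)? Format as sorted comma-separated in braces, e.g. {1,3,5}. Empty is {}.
Answer: {2}

Derivation:
Constraint 1 (W != Z) on D(W)={2,3,4,5,6,7} D(Z)={2,3,4,5,6}: no change
Constraint 2 (Y + V = Z) on D(Y)={4,5,6,7} D(V)={2,3,4,5,6,7} D(Z)={2,3,4,5,6}: Y {4,5,6,7}->{4}; V {2,3,4,5,6,7}->{2}; Z {2,3,4,5,6}->{6}
So after constraint 2: D(V) = {2}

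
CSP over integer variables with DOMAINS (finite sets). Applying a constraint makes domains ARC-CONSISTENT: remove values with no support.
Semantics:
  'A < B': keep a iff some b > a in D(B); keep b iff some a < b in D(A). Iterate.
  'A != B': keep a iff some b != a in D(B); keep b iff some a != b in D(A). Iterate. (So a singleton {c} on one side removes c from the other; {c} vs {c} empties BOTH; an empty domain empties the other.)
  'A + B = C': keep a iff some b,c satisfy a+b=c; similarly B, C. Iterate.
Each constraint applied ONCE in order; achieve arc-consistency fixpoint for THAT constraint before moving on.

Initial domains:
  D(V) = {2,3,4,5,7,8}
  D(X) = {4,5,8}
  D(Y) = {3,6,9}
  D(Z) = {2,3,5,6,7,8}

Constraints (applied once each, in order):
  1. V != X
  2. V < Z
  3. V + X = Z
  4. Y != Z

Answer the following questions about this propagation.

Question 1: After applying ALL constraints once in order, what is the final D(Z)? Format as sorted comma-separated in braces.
Constraint 1 (V != X) on D(V)={2,3,4,5,7,8} D(X)={4,5,8}: no change
Constraint 2 (V < Z) on D(V)={2,3,4,5,7,8} D(Z)={2,3,5,6,7,8}: V {2,3,4,5,7,8}->{2,3,4,5,7}; Z {2,3,5,6,7,8}->{3,5,6,7,8}
Constraint 3 (V + X = Z) on D(V)={2,3,4,5,7} D(X)={4,5,8} D(Z)={3,5,6,7,8}: V {2,3,4,5,7}->{2,3,4}; X {4,5,8}->{4,5}; Z {3,5,6,7,8}->{6,7,8}
Constraint 4 (Y != Z) on D(Y)={3,6,9} D(Z)={6,7,8}: no change
So after all 4 constraints: D(Z) = {6,7,8}

Answer: {6,7,8}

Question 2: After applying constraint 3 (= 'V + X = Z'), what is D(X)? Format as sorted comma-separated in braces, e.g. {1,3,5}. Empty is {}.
Constraint 1 (V != X) on D(V)={2,3,4,5,7,8} D(X)={4,5,8}: no change
Constraint 2 (V < Z) on D(V)={2,3,4,5,7,8} D(Z)={2,3,5,6,7,8}: V {2,3,4,5,7,8}->{2,3,4,5,7}; Z {2,3,5,6,7,8}->{3,5,6,7,8}
Constraint 3 (V + X = Z) on D(V)={2,3,4,5,7} D(X)={4,5,8} D(Z)={3,5,6,7,8}: V {2,3,4,5,7}->{2,3,4}; X {4,5,8}->{4,5}; Z {3,5,6,7,8}->{6,7,8}
So after constraint 3: D(X) = {4,5}

Answer: {4,5}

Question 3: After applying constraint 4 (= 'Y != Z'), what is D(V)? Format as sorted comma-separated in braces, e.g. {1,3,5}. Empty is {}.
Answer: {2,3,4}

Derivation:
Constraint 1 (V != X) on D(V)={2,3,4,5,7,8} D(X)={4,5,8}: no change
Constraint 2 (V < Z) on D(V)={2,3,4,5,7,8} D(Z)={2,3,5,6,7,8}: V {2,3,4,5,7,8}->{2,3,4,5,7}; Z {2,3,5,6,7,8}->{3,5,6,7,8}
Constraint 3 (V + X = Z) on D(V)={2,3,4,5,7} D(X)={4,5,8} D(Z)={3,5,6,7,8}: V {2,3,4,5,7}->{2,3,4}; X {4,5,8}->{4,5}; Z {3,5,6,7,8}->{6,7,8}
Constraint 4 (Y != Z) on D(Y)={3,6,9} D(Z)={6,7,8}: no change
So after constraint 4: D(V) = {2,3,4}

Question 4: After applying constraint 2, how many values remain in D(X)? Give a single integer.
Answer: 3

Derivation:
Constraint 1 (V != X) on D(V)={2,3,4,5,7,8} D(X)={4,5,8}: no change
Constraint 2 (V < Z) on D(V)={2,3,4,5,7,8} D(Z)={2,3,5,6,7,8}: V {2,3,4,5,7,8}->{2,3,4,5,7}; Z {2,3,5,6,7,8}->{3,5,6,7,8}
So after constraint 2: D(X)={4,5,8}, size = 3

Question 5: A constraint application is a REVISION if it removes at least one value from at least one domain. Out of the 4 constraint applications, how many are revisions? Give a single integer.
Constraint 1 (V != X) on D(V)={2,3,4,5,7,8} D(X)={4,5,8}: no change => not a revision
Constraint 2 (V < Z) on D(V)={2,3,4,5,7,8} D(Z)={2,3,5,6,7,8}: V {2,3,4,5,7,8}->{2,3,4,5,7}; Z {2,3,5,6,7,8}->{3,5,6,7,8} => REVISION
Constraint 3 (V + X = Z) on D(V)={2,3,4,5,7} D(X)={4,5,8} D(Z)={3,5,6,7,8}: V {2,3,4,5,7}->{2,3,4}; X {4,5,8}->{4,5}; Z {3,5,6,7,8}->{6,7,8} => REVISION
Constraint 4 (Y != Z) on D(Y)={3,6,9} D(Z)={6,7,8}: no change => not a revision
Total revisions = 2

Answer: 2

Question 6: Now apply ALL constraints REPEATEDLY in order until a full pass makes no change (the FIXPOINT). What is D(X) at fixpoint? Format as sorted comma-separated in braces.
Answer: {4,5}

Derivation:
pass 0 (initial): D(X)={4,5,8}
pass 1: V {2,3,4,5,7,8}->{2,3,4}; X {4,5,8}->{4,5}; Z {2,3,5,6,7,8}->{6,7,8}
pass 2: no change
Fixpoint after 2 passes: D(X) = {4,5}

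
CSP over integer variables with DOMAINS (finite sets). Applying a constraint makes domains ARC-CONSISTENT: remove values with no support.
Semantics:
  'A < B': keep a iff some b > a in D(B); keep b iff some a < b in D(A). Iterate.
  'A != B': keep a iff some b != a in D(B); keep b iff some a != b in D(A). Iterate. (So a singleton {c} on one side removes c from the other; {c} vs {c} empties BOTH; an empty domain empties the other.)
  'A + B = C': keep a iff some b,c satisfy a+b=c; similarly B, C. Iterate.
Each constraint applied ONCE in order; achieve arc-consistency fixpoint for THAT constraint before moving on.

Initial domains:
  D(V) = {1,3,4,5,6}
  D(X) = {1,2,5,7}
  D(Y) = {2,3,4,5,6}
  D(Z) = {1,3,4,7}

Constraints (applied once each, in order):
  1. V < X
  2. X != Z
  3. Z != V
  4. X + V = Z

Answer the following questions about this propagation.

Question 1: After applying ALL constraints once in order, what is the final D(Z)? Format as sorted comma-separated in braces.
Constraint 1 (V < X) on D(V)={1,3,4,5,6} D(X)={1,2,5,7}: X {1,2,5,7}->{2,5,7}
Constraint 2 (X != Z) on D(X)={2,5,7} D(Z)={1,3,4,7}: no change
Constraint 3 (Z != V) on D(Z)={1,3,4,7} D(V)={1,3,4,5,6}: no change
Constraint 4 (X + V = Z) on D(X)={2,5,7} D(V)={1,3,4,5,6} D(Z)={1,3,4,7}: X {2,5,7}->{2}; V {1,3,4,5,6}->{1,5}; Z {1,3,4,7}->{3,7}
So after all 4 constraints: D(Z) = {3,7}

Answer: {3,7}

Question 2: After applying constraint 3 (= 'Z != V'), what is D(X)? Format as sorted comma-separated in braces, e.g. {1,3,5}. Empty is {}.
Answer: {2,5,7}

Derivation:
Constraint 1 (V < X) on D(V)={1,3,4,5,6} D(X)={1,2,5,7}: X {1,2,5,7}->{2,5,7}
Constraint 2 (X != Z) on D(X)={2,5,7} D(Z)={1,3,4,7}: no change
Constraint 3 (Z != V) on D(Z)={1,3,4,7} D(V)={1,3,4,5,6}: no change
So after constraint 3: D(X) = {2,5,7}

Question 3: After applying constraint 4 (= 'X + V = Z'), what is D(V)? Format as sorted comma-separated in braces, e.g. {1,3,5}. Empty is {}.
Constraint 1 (V < X) on D(V)={1,3,4,5,6} D(X)={1,2,5,7}: X {1,2,5,7}->{2,5,7}
Constraint 2 (X != Z) on D(X)={2,5,7} D(Z)={1,3,4,7}: no change
Constraint 3 (Z != V) on D(Z)={1,3,4,7} D(V)={1,3,4,5,6}: no change
Constraint 4 (X + V = Z) on D(X)={2,5,7} D(V)={1,3,4,5,6} D(Z)={1,3,4,7}: X {2,5,7}->{2}; V {1,3,4,5,6}->{1,5}; Z {1,3,4,7}->{3,7}
So after constraint 4: D(V) = {1,5}

Answer: {1,5}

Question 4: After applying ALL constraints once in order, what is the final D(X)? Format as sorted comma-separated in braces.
Answer: {2}

Derivation:
Constraint 1 (V < X) on D(V)={1,3,4,5,6} D(X)={1,2,5,7}: X {1,2,5,7}->{2,5,7}
Constraint 2 (X != Z) on D(X)={2,5,7} D(Z)={1,3,4,7}: no change
Constraint 3 (Z != V) on D(Z)={1,3,4,7} D(V)={1,3,4,5,6}: no change
Constraint 4 (X + V = Z) on D(X)={2,5,7} D(V)={1,3,4,5,6} D(Z)={1,3,4,7}: X {2,5,7}->{2}; V {1,3,4,5,6}->{1,5}; Z {1,3,4,7}->{3,7}
So after all 4 constraints: D(X) = {2}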